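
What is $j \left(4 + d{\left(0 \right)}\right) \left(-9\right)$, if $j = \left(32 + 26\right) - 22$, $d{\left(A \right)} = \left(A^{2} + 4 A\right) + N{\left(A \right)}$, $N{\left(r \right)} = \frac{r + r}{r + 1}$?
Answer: $-1296$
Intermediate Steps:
$N{\left(r \right)} = \frac{2 r}{1 + r}$
$d{\left(A \right)} = A^{2} + 4 A + \frac{2 A}{1 + A}$ ($d{\left(A \right)} = \left(A^{2} + 4 A\right) + \frac{2 A}{1 + A} = A^{2} + 4 A + \frac{2 A}{1 + A}$)
$j = 36$ ($j = 58 - 22 = 36$)
$j \left(4 + d{\left(0 \right)}\right) \left(-9\right) = 36 \left(4 + \frac{0 \left(2 + \left(1 + 0\right) \left(4 + 0\right)\right)}{1 + 0}\right) \left(-9\right) = 36 \left(4 + \frac{0 \left(2 + 1 \cdot 4\right)}{1}\right) \left(-9\right) = 36 \left(4 + 0 \cdot 1 \left(2 + 4\right)\right) \left(-9\right) = 36 \left(4 + 0 \cdot 1 \cdot 6\right) \left(-9\right) = 36 \left(4 + 0\right) \left(-9\right) = 36 \cdot 4 \left(-9\right) = 36 \left(-36\right) = -1296$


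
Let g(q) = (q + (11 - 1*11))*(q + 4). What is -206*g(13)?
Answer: -45526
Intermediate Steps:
g(q) = q*(4 + q) (g(q) = (q + (11 - 11))*(4 + q) = (q + 0)*(4 + q) = q*(4 + q))
-206*g(13) = -2678*(4 + 13) = -2678*17 = -206*221 = -45526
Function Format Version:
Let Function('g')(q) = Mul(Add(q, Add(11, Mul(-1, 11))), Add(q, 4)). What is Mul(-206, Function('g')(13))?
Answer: -45526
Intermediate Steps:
Function('g')(q) = Mul(q, Add(4, q)) (Function('g')(q) = Mul(Add(q, Add(11, -11)), Add(4, q)) = Mul(Add(q, 0), Add(4, q)) = Mul(q, Add(4, q)))
Mul(-206, Function('g')(13)) = Mul(-206, Mul(13, Add(4, 13))) = Mul(-206, Mul(13, 17)) = Mul(-206, 221) = -45526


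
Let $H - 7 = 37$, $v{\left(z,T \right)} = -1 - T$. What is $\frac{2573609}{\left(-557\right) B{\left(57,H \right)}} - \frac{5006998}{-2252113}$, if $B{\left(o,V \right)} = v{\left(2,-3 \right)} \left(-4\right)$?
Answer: $\frac{5818369468905}{10035415528} \approx 579.78$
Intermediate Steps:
$H = 44$ ($H = 7 + 37 = 44$)
$B{\left(o,V \right)} = -8$ ($B{\left(o,V \right)} = \left(-1 - -3\right) \left(-4\right) = \left(-1 + 3\right) \left(-4\right) = 2 \left(-4\right) = -8$)
$\frac{2573609}{\left(-557\right) B{\left(57,H \right)}} - \frac{5006998}{-2252113} = \frac{2573609}{\left(-557\right) \left(-8\right)} - \frac{5006998}{-2252113} = \frac{2573609}{4456} - - \frac{5006998}{2252113} = 2573609 \cdot \frac{1}{4456} + \frac{5006998}{2252113} = \frac{2573609}{4456} + \frac{5006998}{2252113} = \frac{5818369468905}{10035415528}$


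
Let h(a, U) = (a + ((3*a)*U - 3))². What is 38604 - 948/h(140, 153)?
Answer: 160089769200888/4146973609 ≈ 38604.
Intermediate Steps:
h(a, U) = (-3 + a + 3*U*a)² (h(a, U) = (a + (3*U*a - 3))² = (a + (-3 + 3*U*a))² = (-3 + a + 3*U*a)²)
38604 - 948/h(140, 153) = 38604 - 948/((-3 + 140 + 3*153*140)²) = 38604 - 948/((-3 + 140 + 64260)²) = 38604 - 948/(64397²) = 38604 - 948/4146973609 = 160089769200888/4146973609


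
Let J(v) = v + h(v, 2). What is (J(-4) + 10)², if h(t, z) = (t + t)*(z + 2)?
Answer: 676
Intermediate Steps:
h(t, z) = 2*t*(2 + z) (h(t, z) = (2*t)*(2 + z) = 2*t*(2 + z))
J(v) = 9*v (J(v) = v + 2*v*(2 + 2) = v + 2*v*4 = v + 8*v = 9*v)
(J(-4) + 10)² = (9*(-4) + 10)² = (-36 + 10)² = (-26)² = 676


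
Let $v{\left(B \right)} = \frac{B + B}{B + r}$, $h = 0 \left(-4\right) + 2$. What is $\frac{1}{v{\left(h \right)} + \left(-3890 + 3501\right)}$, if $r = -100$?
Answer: $- \frac{49}{19063} \approx -0.0025704$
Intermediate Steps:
$h = 2$ ($h = 0 + 2 = 2$)
$v{\left(B \right)} = \frac{2 B}{-100 + B}$ ($v{\left(B \right)} = \frac{B + B}{B - 100} = \frac{2 B}{-100 + B}$)
$\frac{1}{v{\left(h \right)} + \left(-3890 + 3501\right)} = \frac{1}{2 \cdot 2 \frac{1}{-100 + 2} + \left(-3890 + 3501\right)} = \frac{1}{2 \cdot 2 \frac{1}{-98} - 389} = \frac{1}{2 \cdot 2 \left(- \frac{1}{98}\right) - 389} = \frac{1}{- \frac{2}{49} - 389} = \frac{1}{- \frac{19063}{49}} = - \frac{49}{19063}$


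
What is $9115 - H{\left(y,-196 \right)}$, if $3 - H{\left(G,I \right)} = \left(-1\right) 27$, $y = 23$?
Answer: $9085$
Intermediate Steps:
$H{\left(G,I \right)} = 30$ ($H{\left(G,I \right)} = 3 - \left(-1\right) 27 = 3 - -27 = 3 + 27 = 30$)
$9115 - H{\left(y,-196 \right)} = 9115 - 30 = 9085$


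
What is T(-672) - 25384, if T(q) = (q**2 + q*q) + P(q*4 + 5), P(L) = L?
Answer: 875101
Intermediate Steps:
T(q) = 5 + 2*q**2 + 4*q (T(q) = (q**2 + q*q) + (q*4 + 5) = (q**2 + q**2) + (4*q + 5) = 2*q**2 + (5 + 4*q) = 5 + 2*q**2 + 4*q)
T(-672) - 25384 = (5 + 2*(-672)**2 + 4*(-672)) - 25384 = (5 + 2*451584 - 2688) - 25384 = (5 + 903168 - 2688) - 25384 = 900485 - 25384 = 875101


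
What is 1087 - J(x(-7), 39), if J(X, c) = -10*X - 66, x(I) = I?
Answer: 1083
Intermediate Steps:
J(X, c) = -66 - 10*X
1087 - J(x(-7), 39) = 1087 - (-66 - 10*(-7)) = 1087 - (-66 + 70) = 1087 - 1*4 = 1087 - 4 = 1083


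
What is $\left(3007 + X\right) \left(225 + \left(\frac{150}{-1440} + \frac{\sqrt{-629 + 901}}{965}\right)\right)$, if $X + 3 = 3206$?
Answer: $\frac{11172825}{8} + \frac{4968 \sqrt{17}}{193} \approx 1.3967 \cdot 10^{6}$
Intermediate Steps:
$X = 3203$ ($X = -3 + 3206 = 3203$)
$\left(3007 + X\right) \left(225 + \left(\frac{150}{-1440} + \frac{\sqrt{-629 + 901}}{965}\right)\right) = \left(3007 + 3203\right) \left(225 + \left(\frac{150}{-1440} + \frac{\sqrt{-629 + 901}}{965}\right)\right) = 6210 \left(225 + \left(150 \left(- \frac{1}{1440}\right) + \sqrt{272} \cdot \frac{1}{965}\right)\right) = 6210 \left(225 - \left(\frac{5}{48} - 4 \sqrt{17} \cdot \frac{1}{965}\right)\right) = 6210 \left(225 - \left(\frac{5}{48} - \frac{4 \sqrt{17}}{965}\right)\right) = 6210 \left(\frac{10795}{48} + \frac{4 \sqrt{17}}{965}\right) = \frac{11172825}{8} + \frac{4968 \sqrt{17}}{193}$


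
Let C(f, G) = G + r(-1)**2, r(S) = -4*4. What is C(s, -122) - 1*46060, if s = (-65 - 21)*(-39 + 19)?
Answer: -45926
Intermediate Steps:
r(S) = -16
s = 1720 (s = -86*(-20) = 1720)
C(f, G) = 256 + G (C(f, G) = G + (-16)**2 = G + 256 = 256 + G)
C(s, -122) - 1*46060 = (256 - 122) - 1*46060 = 134 - 46060 = -45926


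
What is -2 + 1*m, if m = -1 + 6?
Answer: 3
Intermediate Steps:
m = 5
-2 + 1*m = -2 + 1*5 = -2 + 5 = 3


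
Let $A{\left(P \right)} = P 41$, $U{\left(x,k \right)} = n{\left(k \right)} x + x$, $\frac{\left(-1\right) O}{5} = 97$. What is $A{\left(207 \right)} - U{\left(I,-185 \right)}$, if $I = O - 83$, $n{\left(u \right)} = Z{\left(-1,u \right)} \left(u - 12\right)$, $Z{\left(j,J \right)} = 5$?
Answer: $-550425$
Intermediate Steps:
$O = -485$ ($O = \left(-5\right) 97 = -485$)
$n{\left(u \right)} = -60 + 5 u$ ($n{\left(u \right)} = 5 \left(u - 12\right) = 5 \left(-12 + u\right) = -60 + 5 u$)
$I = -568$ ($I = -485 - 83 = -568$)
$U{\left(x,k \right)} = x + x \left(-60 + 5 k\right)$ ($U{\left(x,k \right)} = \left(-60 + 5 k\right) x + x = x \left(-60 + 5 k\right) + x = x + x \left(-60 + 5 k\right)$)
$A{\left(P \right)} = 41 P$
$A{\left(207 \right)} - U{\left(I,-185 \right)} = 41 \cdot 207 - - 568 \left(-59 + 5 \left(-185\right)\right) = 8487 - - 568 \left(-59 - 925\right) = 8487 - \left(-568\right) \left(-984\right) = 8487 - 558912 = -550425$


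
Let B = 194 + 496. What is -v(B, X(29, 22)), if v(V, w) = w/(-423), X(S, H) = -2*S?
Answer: -58/423 ≈ -0.13712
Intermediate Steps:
B = 690
v(V, w) = -w/423 (v(V, w) = w*(-1/423) = -w/423)
-v(B, X(29, 22)) = -(-1)*(-2*29)/423 = -(-1)*(-58)/423 = -1*58/423 = -58/423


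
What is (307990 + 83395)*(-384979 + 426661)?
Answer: 16313709570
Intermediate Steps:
(307990 + 83395)*(-384979 + 426661) = 391385*41682 = 16313709570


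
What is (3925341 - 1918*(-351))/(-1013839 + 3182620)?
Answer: 1532853/722927 ≈ 2.1203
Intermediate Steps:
(3925341 - 1918*(-351))/(-1013839 + 3182620) = (3925341 + 673218)/2168781 = 4598559*(1/2168781) = 1532853/722927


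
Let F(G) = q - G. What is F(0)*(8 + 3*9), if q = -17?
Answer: -595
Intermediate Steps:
F(G) = -17 - G
F(0)*(8 + 3*9) = (-17 - 1*0)*(8 + 3*9) = (-17 + 0)*(8 + 27) = -17*35 = -595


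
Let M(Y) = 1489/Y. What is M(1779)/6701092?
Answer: 1489/11921242668 ≈ 1.2490e-7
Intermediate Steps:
M(1779)/6701092 = (1489/1779)/6701092 = (1489*(1/1779))*(1/6701092) = (1489/1779)*(1/6701092) = 1489/11921242668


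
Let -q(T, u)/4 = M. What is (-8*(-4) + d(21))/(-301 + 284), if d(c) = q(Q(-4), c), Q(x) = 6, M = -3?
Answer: -44/17 ≈ -2.5882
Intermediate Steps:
q(T, u) = 12 (q(T, u) = -4*(-3) = 12)
d(c) = 12
(-8*(-4) + d(21))/(-301 + 284) = (-8*(-4) + 12)/(-301 + 284) = (32 + 12)/(-17) = 44*(-1/17) = -44/17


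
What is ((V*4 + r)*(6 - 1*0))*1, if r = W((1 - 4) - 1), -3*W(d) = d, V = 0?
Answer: 8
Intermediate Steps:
W(d) = -d/3
r = 4/3 (r = -((1 - 4) - 1)/3 = -(-3 - 1)/3 = -1/3*(-4) = 4/3 ≈ 1.3333)
((V*4 + r)*(6 - 1*0))*1 = ((0*4 + 4/3)*(6 - 1*0))*1 = ((0 + 4/3)*(6 + 0))*1 = ((4/3)*6)*1 = 8*1 = 8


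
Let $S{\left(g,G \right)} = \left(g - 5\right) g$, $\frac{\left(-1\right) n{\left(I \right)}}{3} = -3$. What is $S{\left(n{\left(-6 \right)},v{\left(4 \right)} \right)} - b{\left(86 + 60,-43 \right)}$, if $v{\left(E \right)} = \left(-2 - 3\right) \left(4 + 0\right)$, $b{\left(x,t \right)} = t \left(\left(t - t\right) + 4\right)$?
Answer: $208$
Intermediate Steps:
$n{\left(I \right)} = 9$ ($n{\left(I \right)} = \left(-3\right) \left(-3\right) = 9$)
$b{\left(x,t \right)} = 4 t$ ($b{\left(x,t \right)} = t \left(0 + 4\right) = t 4 = 4 t$)
$v{\left(E \right)} = -20$ ($v{\left(E \right)} = \left(-5\right) 4 = -20$)
$S{\left(g,G \right)} = g \left(-5 + g\right)$ ($S{\left(g,G \right)} = \left(-5 + g\right) g = g \left(-5 + g\right)$)
$S{\left(n{\left(-6 \right)},v{\left(4 \right)} \right)} - b{\left(86 + 60,-43 \right)} = 9 \left(-5 + 9\right) - 4 \left(-43\right) = 9 \cdot 4 - -172 = 36 + 172 = 208$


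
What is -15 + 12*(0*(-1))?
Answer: -15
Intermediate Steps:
-15 + 12*(0*(-1)) = -15 + 12*0 = -15 + 0 = -15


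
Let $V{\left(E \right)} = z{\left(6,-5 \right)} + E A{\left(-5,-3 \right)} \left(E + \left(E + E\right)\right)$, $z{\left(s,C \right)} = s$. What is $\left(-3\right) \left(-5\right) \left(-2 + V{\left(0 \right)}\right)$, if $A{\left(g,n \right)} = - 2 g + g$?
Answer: $60$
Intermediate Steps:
$A{\left(g,n \right)} = - g$
$V{\left(E \right)} = 6 + 15 E^{2}$ ($V{\left(E \right)} = 6 + E \left(-1\right) \left(-5\right) \left(E + \left(E + E\right)\right) = 6 + E 5 \left(E + 2 E\right) = 6 + E 5 \cdot 3 E = 6 + E 15 E = 6 + 15 E^{2}$)
$\left(-3\right) \left(-5\right) \left(-2 + V{\left(0 \right)}\right) = \left(-3\right) \left(-5\right) \left(-2 + \left(6 + 15 \cdot 0^{2}\right)\right) = 15 \left(-2 + \left(6 + 15 \cdot 0\right)\right) = 15 \left(-2 + \left(6 + 0\right)\right) = 15 \left(-2 + 6\right) = 15 \cdot 4 = 60$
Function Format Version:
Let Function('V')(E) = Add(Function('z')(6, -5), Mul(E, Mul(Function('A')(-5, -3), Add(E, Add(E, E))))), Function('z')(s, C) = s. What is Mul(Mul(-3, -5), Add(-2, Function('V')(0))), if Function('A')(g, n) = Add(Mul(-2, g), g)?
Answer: 60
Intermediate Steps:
Function('A')(g, n) = Mul(-1, g)
Function('V')(E) = Add(6, Mul(15, Pow(E, 2))) (Function('V')(E) = Add(6, Mul(E, Mul(Mul(-1, -5), Add(E, Add(E, E))))) = Add(6, Mul(E, Mul(5, Add(E, Mul(2, E))))) = Add(6, Mul(E, Mul(5, Mul(3, E)))) = Add(6, Mul(E, Mul(15, E))) = Add(6, Mul(15, Pow(E, 2))))
Mul(Mul(-3, -5), Add(-2, Function('V')(0))) = Mul(Mul(-3, -5), Add(-2, Add(6, Mul(15, Pow(0, 2))))) = Mul(15, Add(-2, Add(6, Mul(15, 0)))) = Mul(15, Add(-2, Add(6, 0))) = Mul(15, Add(-2, 6)) = Mul(15, 4) = 60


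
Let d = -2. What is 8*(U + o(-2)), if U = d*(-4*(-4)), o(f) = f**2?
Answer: -224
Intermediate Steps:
U = -32 (U = -(-8)*(-4) = -2*16 = -32)
8*(U + o(-2)) = 8*(-32 + (-2)**2) = 8*(-32 + 4) = 8*(-28) = -224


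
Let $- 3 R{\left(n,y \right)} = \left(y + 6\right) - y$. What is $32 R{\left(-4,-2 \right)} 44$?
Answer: $-2816$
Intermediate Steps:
$R{\left(n,y \right)} = -2$ ($R{\left(n,y \right)} = - \frac{\left(y + 6\right) - y}{3} = - \frac{\left(6 + y\right) - y}{3} = \left(- \frac{1}{3}\right) 6 = -2$)
$32 R{\left(-4,-2 \right)} 44 = 32 \left(-2\right) 44 = \left(-64\right) 44 = -2816$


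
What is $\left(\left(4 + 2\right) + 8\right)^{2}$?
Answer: $196$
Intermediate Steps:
$\left(\left(4 + 2\right) + 8\right)^{2} = \left(6 + 8\right)^{2} = 14^{2} = 196$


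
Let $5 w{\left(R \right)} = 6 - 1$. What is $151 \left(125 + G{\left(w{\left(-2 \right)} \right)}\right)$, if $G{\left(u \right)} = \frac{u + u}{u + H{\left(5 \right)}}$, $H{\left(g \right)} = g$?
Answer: $\frac{56776}{3} \approx 18925.0$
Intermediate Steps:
$w{\left(R \right)} = 1$ ($w{\left(R \right)} = \frac{6 - 1}{5} = \frac{1}{5} \cdot 5 = 1$)
$G{\left(u \right)} = \frac{2 u}{5 + u}$ ($G{\left(u \right)} = \frac{u + u}{u + 5} = \frac{2 u}{5 + u}$)
$151 \left(125 + G{\left(w{\left(-2 \right)} \right)}\right) = 151 \left(125 + 2 \cdot 1 \frac{1}{5 + 1}\right) = 151 \left(125 + 2 \cdot 1 \cdot \frac{1}{6}\right) = 151 \left(125 + \frac{1}{3}\right) = 151 \cdot \frac{376}{3} = \frac{56776}{3}$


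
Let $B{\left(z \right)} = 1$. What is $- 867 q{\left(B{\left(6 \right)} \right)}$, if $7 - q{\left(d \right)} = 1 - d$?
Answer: $-6069$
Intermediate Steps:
$q{\left(d \right)} = 6 + d$ ($q{\left(d \right)} = 7 - \left(1 - d\right) = 7 + \left(-1 + d\right) = 6 + d$)
$- 867 q{\left(B{\left(6 \right)} \right)} = - 867 \left(6 + 1\right) = \left(-867\right) 7 = -6069$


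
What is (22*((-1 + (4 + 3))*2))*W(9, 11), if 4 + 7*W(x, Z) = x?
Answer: 1320/7 ≈ 188.57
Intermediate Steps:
W(x, Z) = -4/7 + x/7
(22*((-1 + (4 + 3))*2))*W(9, 11) = (22*((-1 + (4 + 3))*2))*(-4/7 + (⅐)*9) = (22*((-1 + 7)*2))*(-4/7 + 9/7) = (22*(6*2))*(5/7) = (22*12)*(5/7) = 264*(5/7) = 1320/7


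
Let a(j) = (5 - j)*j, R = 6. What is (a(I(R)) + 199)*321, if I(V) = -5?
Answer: 47829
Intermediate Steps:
a(j) = j*(5 - j)
(a(I(R)) + 199)*321 = (-5*(5 - 1*(-5)) + 199)*321 = (-5*(5 + 5) + 199)*321 = (-5*10 + 199)*321 = (-50 + 199)*321 = 149*321 = 47829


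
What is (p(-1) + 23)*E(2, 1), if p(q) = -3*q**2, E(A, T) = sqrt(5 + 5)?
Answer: 20*sqrt(10) ≈ 63.246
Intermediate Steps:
E(A, T) = sqrt(10)
(p(-1) + 23)*E(2, 1) = (-3*(-1)**2 + 23)*sqrt(10) = (-3*1 + 23)*sqrt(10) = (-3 + 23)*sqrt(10) = 20*sqrt(10)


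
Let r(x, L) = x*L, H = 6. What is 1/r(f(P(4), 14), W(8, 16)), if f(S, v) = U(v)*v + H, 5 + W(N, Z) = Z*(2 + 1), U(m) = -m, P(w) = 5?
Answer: -1/8170 ≈ -0.00012240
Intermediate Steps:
W(N, Z) = -5 + 3*Z (W(N, Z) = -5 + Z*(2 + 1) = -5 + Z*3 = -5 + 3*Z)
f(S, v) = 6 - v**2 (f(S, v) = (-v)*v + 6 = -v**2 + 6 = 6 - v**2)
r(x, L) = L*x
1/r(f(P(4), 14), W(8, 16)) = 1/((-5 + 3*16)*(6 - 1*14**2)) = 1/((-5 + 48)*(6 - 1*196)) = 1/(43*(6 - 196)) = 1/(43*(-190)) = 1/(-8170) = -1/8170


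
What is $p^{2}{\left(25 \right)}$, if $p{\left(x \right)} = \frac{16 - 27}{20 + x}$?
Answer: $\frac{121}{2025} \approx 0.059753$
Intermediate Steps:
$p{\left(x \right)} = - \frac{11}{20 + x}$
$p^{2}{\left(25 \right)} = \left(- \frac{11}{20 + 25}\right)^{2} = \left(- \frac{11}{45}\right)^{2} = \frac{121}{2025}$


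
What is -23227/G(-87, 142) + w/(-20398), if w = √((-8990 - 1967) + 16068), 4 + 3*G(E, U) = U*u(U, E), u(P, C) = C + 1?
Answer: 23227/4072 - √5111/20398 ≈ 5.7006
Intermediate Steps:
u(P, C) = 1 + C
G(E, U) = -4/3 + U*(1 + E)/3 (G(E, U) = -4/3 + (U*(1 + E))/3 = -4/3 + U*(1 + E)/3)
w = √5111 (w = √(-10957 + 16068) = √5111 ≈ 71.491)
-23227/G(-87, 142) + w/(-20398) = -23227/(-4/3 + (⅓)*142*(1 - 87)) + √5111/(-20398) = -23227/(-4/3 + (⅓)*142*(-86)) + √5111*(-1/20398) = -23227/(-4/3 - 12212/3) - √5111/20398 = -23227/(-4072) - √5111/20398 = -23227*(-1/4072) - √5111/20398 = 23227/4072 - √5111/20398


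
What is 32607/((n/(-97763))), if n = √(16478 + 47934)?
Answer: -3187758141*√16103/32206 ≈ -1.2560e+7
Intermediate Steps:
n = 2*√16103 (n = √64412 = 2*√16103 ≈ 253.80)
32607/((n/(-97763))) = 32607/(((2*√16103)/(-97763))) = 32607/(((2*√16103)*(-1/97763))) = 32607/((-2*√16103/97763)) = 32607*(-97763*√16103/32206) = -3187758141*√16103/32206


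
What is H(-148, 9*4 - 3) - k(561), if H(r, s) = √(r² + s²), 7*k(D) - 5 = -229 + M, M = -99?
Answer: 323/7 + √22993 ≈ 197.78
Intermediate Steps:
k(D) = -323/7 (k(D) = 5/7 + (-229 - 99)/7 = 5/7 + (⅐)*(-328) = 5/7 - 328/7 = -323/7)
H(-148, 9*4 - 3) - k(561) = √((-148)² + (9*4 - 3)²) - 1*(-323/7) = √(21904 + (36 - 3)²) + 323/7 = √(21904 + 33²) + 323/7 = √(21904 + 1089) + 323/7 = √22993 + 323/7 = 323/7 + √22993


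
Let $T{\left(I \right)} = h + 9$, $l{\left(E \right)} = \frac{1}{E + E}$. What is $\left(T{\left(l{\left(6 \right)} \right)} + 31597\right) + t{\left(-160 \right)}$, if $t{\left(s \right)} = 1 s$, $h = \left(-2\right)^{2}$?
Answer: $31450$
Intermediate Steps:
$h = 4$
$l{\left(E \right)} = \frac{1}{2 E}$
$T{\left(I \right)} = 13$ ($T{\left(I \right)} = 4 + 9 = 13$)
$t{\left(s \right)} = s$
$\left(T{\left(l{\left(6 \right)} \right)} + 31597\right) + t{\left(-160 \right)} = \left(13 + 31597\right) - 160 = 31610 - 160 = 31450$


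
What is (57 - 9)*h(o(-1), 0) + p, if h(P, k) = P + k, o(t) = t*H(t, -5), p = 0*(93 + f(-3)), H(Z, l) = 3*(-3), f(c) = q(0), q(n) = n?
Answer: 432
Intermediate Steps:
f(c) = 0
H(Z, l) = -9
p = 0 (p = 0*(93 + 0) = 0*93 = 0)
o(t) = -9*t (o(t) = t*(-9) = -9*t)
(57 - 9)*h(o(-1), 0) + p = (57 - 9)*(-9*(-1) + 0) + 0 = 48*(9 + 0) + 0 = 48*9 + 0 = 432 + 0 = 432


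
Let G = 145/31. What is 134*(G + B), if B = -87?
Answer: -341968/31 ≈ -11031.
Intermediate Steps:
G = 145/31 (G = 145*(1/31) = 145/31 ≈ 4.6774)
134*(G + B) = 134*(145/31 - 87) = 134*(-2552/31) = -341968/31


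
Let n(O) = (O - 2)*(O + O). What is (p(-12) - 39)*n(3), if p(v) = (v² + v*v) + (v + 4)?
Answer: 1446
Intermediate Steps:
p(v) = 4 + v + 2*v² (p(v) = (v² + v²) + (4 + v) = 2*v² + (4 + v) = 4 + v + 2*v²)
n(O) = 2*O*(-2 + O) (n(O) = (-2 + O)*(2*O) = 2*O*(-2 + O))
(p(-12) - 39)*n(3) = ((4 - 12 + 2*(-12)²) - 39)*(2*3*(-2 + 3)) = ((4 - 12 + 2*144) - 39)*(2*3*1) = ((4 - 12 + 288) - 39)*6 = (280 - 39)*6 = 241*6 = 1446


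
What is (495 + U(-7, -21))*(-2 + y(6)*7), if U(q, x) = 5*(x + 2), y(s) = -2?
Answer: -6400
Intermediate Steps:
U(q, x) = 10 + 5*x (U(q, x) = 5*(2 + x) = 10 + 5*x)
(495 + U(-7, -21))*(-2 + y(6)*7) = (495 + (10 + 5*(-21)))*(-2 - 2*7) = (495 + (10 - 105))*(-2 - 14) = (495 - 95)*(-16) = 400*(-16) = -6400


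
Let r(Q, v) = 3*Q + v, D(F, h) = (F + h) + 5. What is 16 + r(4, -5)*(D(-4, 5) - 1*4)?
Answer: 30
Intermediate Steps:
D(F, h) = 5 + F + h
r(Q, v) = v + 3*Q
16 + r(4, -5)*(D(-4, 5) - 1*4) = 16 + (-5 + 3*4)*((5 - 4 + 5) - 1*4) = 16 + (-5 + 12)*(6 - 4) = 16 + 7*2 = 16 + 14 = 30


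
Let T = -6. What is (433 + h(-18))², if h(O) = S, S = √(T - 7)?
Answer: (433 + I*√13)² ≈ 1.8748e+5 + 3122.0*I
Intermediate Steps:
S = I*√13 (S = √(-6 - 7) = √(-13) = I*√13 ≈ 3.6056*I)
h(O) = I*√13
(433 + h(-18))² = (433 + I*√13)²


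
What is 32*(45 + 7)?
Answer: 1664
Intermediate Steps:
32*(45 + 7) = 32*52 = 1664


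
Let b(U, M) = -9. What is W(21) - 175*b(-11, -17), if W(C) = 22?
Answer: 1597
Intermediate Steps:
W(21) - 175*b(-11, -17) = 22 - 175*(-9) = 22 + 1575 = 1597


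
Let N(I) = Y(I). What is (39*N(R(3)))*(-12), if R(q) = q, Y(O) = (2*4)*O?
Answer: -11232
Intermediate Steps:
Y(O) = 8*O
N(I) = 8*I
(39*N(R(3)))*(-12) = (39*(8*3))*(-12) = (39*24)*(-12) = 936*(-12) = -11232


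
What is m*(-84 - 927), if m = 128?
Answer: -129408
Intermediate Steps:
m*(-84 - 927) = 128*(-84 - 927) = 128*(-1011) = -129408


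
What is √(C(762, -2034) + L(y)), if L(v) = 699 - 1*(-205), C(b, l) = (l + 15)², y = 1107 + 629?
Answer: √4077265 ≈ 2019.2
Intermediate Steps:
y = 1736
C(b, l) = (15 + l)²
L(v) = 904 (L(v) = 699 + 205 = 904)
√(C(762, -2034) + L(y)) = √((15 - 2034)² + 904) = √((-2019)² + 904) = √(4076361 + 904) = √4077265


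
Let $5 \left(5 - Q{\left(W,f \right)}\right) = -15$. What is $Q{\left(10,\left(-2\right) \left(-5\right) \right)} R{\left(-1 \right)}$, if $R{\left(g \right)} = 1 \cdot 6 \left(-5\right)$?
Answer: $-240$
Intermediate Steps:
$R{\left(g \right)} = -30$ ($R{\left(g \right)} = 6 \left(-5\right) = -30$)
$Q{\left(W,f \right)} = 8$ ($Q{\left(W,f \right)} = 5 - -3 = 5 + 3 = 8$)
$Q{\left(10,\left(-2\right) \left(-5\right) \right)} R{\left(-1 \right)} = 8 \left(-30\right) = -240$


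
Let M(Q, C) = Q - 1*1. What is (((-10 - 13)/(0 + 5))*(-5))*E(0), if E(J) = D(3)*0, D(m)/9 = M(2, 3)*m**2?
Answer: 0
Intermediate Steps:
M(Q, C) = -1 + Q (M(Q, C) = Q - 1 = -1 + Q)
D(m) = 9*m**2 (D(m) = 9*((-1 + 2)*m**2) = 9*(1*m**2) = 9*m**2)
E(J) = 0 (E(J) = (9*3**2)*0 = (9*9)*0 = 81*0 = 0)
(((-10 - 13)/(0 + 5))*(-5))*E(0) = (((-10 - 13)/(0 + 5))*(-5))*0 = (-23/5*(-5))*0 = (-23*1/5*(-5))*0 = -23/5*(-5)*0 = 23*0 = 0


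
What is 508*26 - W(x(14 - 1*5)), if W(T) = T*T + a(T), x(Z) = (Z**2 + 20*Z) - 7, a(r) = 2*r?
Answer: -51816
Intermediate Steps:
x(Z) = -7 + Z**2 + 20*Z
W(T) = T**2 + 2*T (W(T) = T*T + 2*T = T**2 + 2*T)
508*26 - W(x(14 - 1*5)) = 508*26 - (-7 + (14 - 1*5)**2 + 20*(14 - 1*5))*(2 + (-7 + (14 - 1*5)**2 + 20*(14 - 1*5))) = 13208 - (-7 + (14 - 5)**2 + 20*(14 - 5))*(2 + (-7 + (14 - 5)**2 + 20*(14 - 5))) = 13208 - (-7 + 9**2 + 20*9)*(2 + (-7 + 9**2 + 20*9)) = 13208 - (-7 + 81 + 180)*(2 + (-7 + 81 + 180)) = 13208 - 254*(2 + 254) = 13208 - 254*256 = 13208 - 1*65024 = 13208 - 65024 = -51816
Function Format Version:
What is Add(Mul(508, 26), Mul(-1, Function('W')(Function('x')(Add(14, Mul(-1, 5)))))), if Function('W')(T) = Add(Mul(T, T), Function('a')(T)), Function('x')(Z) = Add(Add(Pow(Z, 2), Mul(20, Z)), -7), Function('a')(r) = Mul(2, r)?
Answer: -51816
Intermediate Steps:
Function('x')(Z) = Add(-7, Pow(Z, 2), Mul(20, Z))
Function('W')(T) = Add(Pow(T, 2), Mul(2, T)) (Function('W')(T) = Add(Mul(T, T), Mul(2, T)) = Add(Pow(T, 2), Mul(2, T)))
Add(Mul(508, 26), Mul(-1, Function('W')(Function('x')(Add(14, Mul(-1, 5)))))) = Add(Mul(508, 26), Mul(-1, Mul(Add(-7, Pow(Add(14, Mul(-1, 5)), 2), Mul(20, Add(14, Mul(-1, 5)))), Add(2, Add(-7, Pow(Add(14, Mul(-1, 5)), 2), Mul(20, Add(14, Mul(-1, 5)))))))) = Add(13208, Mul(-1, Mul(Add(-7, Pow(Add(14, -5), 2), Mul(20, Add(14, -5))), Add(2, Add(-7, Pow(Add(14, -5), 2), Mul(20, Add(14, -5))))))) = Add(13208, Mul(-1, Mul(Add(-7, Pow(9, 2), Mul(20, 9)), Add(2, Add(-7, Pow(9, 2), Mul(20, 9)))))) = Add(13208, Mul(-1, Mul(Add(-7, 81, 180), Add(2, Add(-7, 81, 180))))) = Add(13208, Mul(-1, Mul(254, Add(2, 254)))) = Add(13208, Mul(-1, Mul(254, 256))) = Add(13208, Mul(-1, 65024)) = Add(13208, -65024) = -51816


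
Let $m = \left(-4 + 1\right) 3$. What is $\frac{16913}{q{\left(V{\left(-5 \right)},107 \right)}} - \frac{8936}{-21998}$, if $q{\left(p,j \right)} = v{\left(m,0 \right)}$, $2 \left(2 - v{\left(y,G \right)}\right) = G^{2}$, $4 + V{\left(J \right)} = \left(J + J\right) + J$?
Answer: $\frac{186035023}{21998} \approx 8456.9$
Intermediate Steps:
$V{\left(J \right)} = -4 + 3 J$ ($V{\left(J \right)} = -4 + \left(\left(J + J\right) + J\right) = -4 + \left(2 J + J\right) = -4 + 3 J$)
$m = -9$ ($m = \left(-3\right) 3 = -9$)
$v{\left(y,G \right)} = 2 - \frac{G^{2}}{2}$
$q{\left(p,j \right)} = 2$ ($q{\left(p,j \right)} = 2 - \frac{0^{2}}{2} = 2 - 0 = 2 + 0 = 2$)
$\frac{16913}{q{\left(V{\left(-5 \right)},107 \right)}} - \frac{8936}{-21998} = \frac{16913}{2} - \frac{8936}{-21998} = 16913 \cdot \frac{1}{2} - - \frac{4468}{10999} = \frac{16913}{2} + \frac{4468}{10999} = \frac{186035023}{21998}$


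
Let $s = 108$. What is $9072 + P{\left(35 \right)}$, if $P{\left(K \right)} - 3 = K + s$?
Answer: $9218$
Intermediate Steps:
$P{\left(K \right)} = 111 + K$ ($P{\left(K \right)} = 3 + \left(K + 108\right) = 3 + \left(108 + K\right) = 111 + K$)
$9072 + P{\left(35 \right)} = 9072 + \left(111 + 35\right) = 9072 + 146 = 9218$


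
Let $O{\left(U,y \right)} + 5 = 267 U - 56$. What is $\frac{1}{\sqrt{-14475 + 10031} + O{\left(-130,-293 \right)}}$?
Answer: $- \frac{3161}{109911535} - \frac{2 i \sqrt{1111}}{1209026885} \approx -2.876 \cdot 10^{-5} - 5.5138 \cdot 10^{-8} i$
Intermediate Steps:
$O{\left(U,y \right)} = -61 + 267 U$ ($O{\left(U,y \right)} = -5 + \left(267 U - 56\right) = -5 + \left(-56 + 267 U\right) = -61 + 267 U$)
$\frac{1}{\sqrt{-14475 + 10031} + O{\left(-130,-293 \right)}} = \frac{1}{\sqrt{-14475 + 10031} + \left(-61 + 267 \left(-130\right)\right)} = \frac{1}{\sqrt{-4444} - 34771} = \frac{1}{2 i \sqrt{1111} - 34771} = \frac{1}{-34771 + 2 i \sqrt{1111}}$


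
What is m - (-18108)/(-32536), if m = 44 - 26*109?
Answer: -22698387/8134 ≈ -2790.6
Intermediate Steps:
m = -2790 (m = 44 - 2834 = -2790)
m - (-18108)/(-32536) = -2790 - (-18108)/(-32536) = -2790 - (-18108)*(-1)/32536 = -2790 - 1*4527/8134 = -2790 - 4527/8134 = -22698387/8134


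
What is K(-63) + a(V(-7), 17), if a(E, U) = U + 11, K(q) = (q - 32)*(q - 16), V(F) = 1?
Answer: 7533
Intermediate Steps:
K(q) = (-32 + q)*(-16 + q)
a(E, U) = 11 + U
K(-63) + a(V(-7), 17) = (512 + (-63)² - 48*(-63)) + (11 + 17) = (512 + 3969 + 3024) + 28 = 7505 + 28 = 7533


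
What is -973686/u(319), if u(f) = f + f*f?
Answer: -486843/51040 ≈ -9.5385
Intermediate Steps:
u(f) = f + f²
-973686/u(319) = -973686*1/(319*(1 + 319)) = -973686/(319*320) = -973686/102080 = -973686*1/102080 = -486843/51040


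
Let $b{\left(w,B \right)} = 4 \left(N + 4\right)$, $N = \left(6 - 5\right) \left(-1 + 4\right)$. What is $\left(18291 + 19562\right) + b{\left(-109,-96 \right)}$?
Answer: $37881$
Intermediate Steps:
$N = 3$ ($N = 1 \cdot 3 = 3$)
$b{\left(w,B \right)} = 28$ ($b{\left(w,B \right)} = 4 \left(3 + 4\right) = 4 \cdot 7 = 28$)
$\left(18291 + 19562\right) + b{\left(-109,-96 \right)} = \left(18291 + 19562\right) + 28 = 37853 + 28 = 37881$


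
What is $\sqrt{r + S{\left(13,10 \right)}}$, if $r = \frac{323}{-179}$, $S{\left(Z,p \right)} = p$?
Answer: $\frac{3 \sqrt{29177}}{179} \approx 2.8628$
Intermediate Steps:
$r = - \frac{323}{179}$ ($r = 323 \left(- \frac{1}{179}\right) = - \frac{323}{179} \approx -1.8045$)
$\sqrt{r + S{\left(13,10 \right)}} = \sqrt{- \frac{323}{179} + 10} = \sqrt{\frac{1467}{179}} = \frac{3 \sqrt{29177}}{179}$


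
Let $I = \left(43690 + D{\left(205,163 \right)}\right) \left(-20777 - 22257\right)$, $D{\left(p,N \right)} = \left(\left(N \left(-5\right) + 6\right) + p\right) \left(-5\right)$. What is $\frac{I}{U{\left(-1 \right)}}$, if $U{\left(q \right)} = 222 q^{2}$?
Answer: $- \frac{335019690}{37} \approx -9.0546 \cdot 10^{6}$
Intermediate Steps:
$D{\left(p,N \right)} = -30 - 5 p + 25 N$ ($D{\left(p,N \right)} = \left(\left(- 5 N + 6\right) + p\right) \left(-5\right) = \left(\left(6 - 5 N\right) + p\right) \left(-5\right) = \left(6 + p - 5 N\right) \left(-5\right) = -30 - 5 p + 25 N$)
$I = -2010118140$ ($I = \left(43690 - -3020\right) \left(-20777 - 22257\right) = \left(43690 - -3020\right) \left(-43034\right) = \left(43690 + 3020\right) \left(-43034\right) = 46710 \left(-43034\right) = -2010118140$)
$\frac{I}{U{\left(-1 \right)}} = - \frac{2010118140}{222 \left(-1\right)^{2}} = - \frac{2010118140}{222 \cdot 1} = - \frac{2010118140}{222} = \left(-2010118140\right) \frac{1}{222} = - \frac{335019690}{37}$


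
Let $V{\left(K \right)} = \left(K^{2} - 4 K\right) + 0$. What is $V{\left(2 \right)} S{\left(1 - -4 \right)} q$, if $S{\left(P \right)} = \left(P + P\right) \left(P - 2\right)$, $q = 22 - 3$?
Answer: $-2280$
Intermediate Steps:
$V{\left(K \right)} = K^{2} - 4 K$
$q = 19$ ($q = 22 - 3 = 19$)
$S{\left(P \right)} = 2 P \left(-2 + P\right)$
$V{\left(2 \right)} S{\left(1 - -4 \right)} q = 2 \left(-4 + 2\right) 2 \left(1 - -4\right) \left(-2 + \left(1 - -4\right)\right) 19 = 2 \left(-2\right) 2 \left(1 + 4\right) \left(-2 + \left(1 + 4\right)\right) 19 = - 4 \cdot 2 \cdot 5 \left(-2 + 5\right) 19 = - 4 \cdot 2 \cdot 5 \cdot 3 \cdot 19 = \left(-4\right) 30 \cdot 19 = \left(-120\right) 19 = -2280$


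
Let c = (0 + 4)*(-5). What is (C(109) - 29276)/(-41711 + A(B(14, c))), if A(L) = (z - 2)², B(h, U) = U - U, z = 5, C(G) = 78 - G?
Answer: 29307/41702 ≈ 0.70277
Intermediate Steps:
c = -20 (c = 4*(-5) = -20)
B(h, U) = 0
A(L) = 9 (A(L) = (5 - 2)² = 3² = 9)
(C(109) - 29276)/(-41711 + A(B(14, c))) = ((78 - 1*109) - 29276)/(-41711 + 9) = ((78 - 109) - 29276)/(-41702) = (-31 - 29276)*(-1/41702) = -29307*(-1/41702) = 29307/41702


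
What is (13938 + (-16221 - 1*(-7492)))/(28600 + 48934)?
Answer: 5209/77534 ≈ 0.067183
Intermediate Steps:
(13938 + (-16221 - 1*(-7492)))/(28600 + 48934) = (13938 + (-16221 + 7492))/77534 = (13938 - 8729)*(1/77534) = 5209*(1/77534) = 5209/77534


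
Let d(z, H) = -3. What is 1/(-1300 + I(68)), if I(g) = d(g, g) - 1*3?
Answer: -1/1306 ≈ -0.00076570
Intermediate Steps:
I(g) = -6 (I(g) = -3 - 1*3 = -3 - 3 = -6)
1/(-1300 + I(68)) = 1/(-1300 - 6) = 1/(-1306) = -1/1306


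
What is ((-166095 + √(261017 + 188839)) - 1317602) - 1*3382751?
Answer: -4866448 + 24*√781 ≈ -4.8658e+6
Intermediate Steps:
((-166095 + √(261017 + 188839)) - 1317602) - 1*3382751 = ((-166095 + √449856) - 1317602) - 3382751 = ((-166095 + 24*√781) - 1317602) - 3382751 = (-1483697 + 24*√781) - 3382751 = -4866448 + 24*√781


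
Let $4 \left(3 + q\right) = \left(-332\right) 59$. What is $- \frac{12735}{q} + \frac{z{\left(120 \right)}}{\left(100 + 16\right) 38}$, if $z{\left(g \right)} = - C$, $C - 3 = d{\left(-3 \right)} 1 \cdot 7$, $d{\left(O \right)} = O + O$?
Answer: $\frac{2816349}{1079960} \approx 2.6078$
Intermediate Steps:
$d{\left(O \right)} = 2 O$
$q = -4900$ ($q = -3 + \frac{\left(-332\right) 59}{4} = -3 + \frac{1}{4} \left(-19588\right) = -3 - 4897 = -4900$)
$C = -39$ ($C = 3 + 2 \left(-3\right) 1 \cdot 7 = 3 + \left(-6\right) 1 \cdot 7 = 3 - 42 = -39$)
$z{\left(g \right)} = 39$ ($z{\left(g \right)} = \left(-1\right) \left(-39\right) = 39$)
$- \frac{12735}{q} + \frac{z{\left(120 \right)}}{\left(100 + 16\right) 38} = - \frac{12735}{-4900} + \frac{39}{\left(100 + 16\right) 38} = \left(-12735\right) \left(- \frac{1}{4900}\right) + \frac{39}{116 \cdot 38} = \frac{2547}{980} + \frac{39}{4408} = \frac{2816349}{1079960}$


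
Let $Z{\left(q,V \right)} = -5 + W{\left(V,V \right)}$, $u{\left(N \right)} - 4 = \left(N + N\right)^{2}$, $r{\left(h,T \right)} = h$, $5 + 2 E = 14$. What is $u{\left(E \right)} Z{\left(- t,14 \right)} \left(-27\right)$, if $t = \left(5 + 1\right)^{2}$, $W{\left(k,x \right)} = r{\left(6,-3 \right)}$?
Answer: $-2295$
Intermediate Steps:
$E = \frac{9}{2}$ ($E = - \frac{5}{2} + \frac{1}{2} \cdot 14 = - \frac{5}{2} + 7 = \frac{9}{2} \approx 4.5$)
$u{\left(N \right)} = 4 + 4 N^{2}$ ($u{\left(N \right)} = 4 + \left(N + N\right)^{2} = 4 + \left(2 N\right)^{2} = 4 + 4 N^{2}$)
$W{\left(k,x \right)} = 6$
$t = 36$ ($t = 6^{2} = 36$)
$Z{\left(q,V \right)} = 1$ ($Z{\left(q,V \right)} = -5 + 6 = 1$)
$u{\left(E \right)} Z{\left(- t,14 \right)} \left(-27\right) = \left(4 + 4 \left(\frac{9}{2}\right)^{2}\right) 1 \left(-27\right) = \left(4 + 4 \cdot \frac{81}{4}\right) 1 \left(-27\right) = \left(4 + 81\right) 1 \left(-27\right) = 85 \cdot 1 \left(-27\right) = 85 \left(-27\right) = -2295$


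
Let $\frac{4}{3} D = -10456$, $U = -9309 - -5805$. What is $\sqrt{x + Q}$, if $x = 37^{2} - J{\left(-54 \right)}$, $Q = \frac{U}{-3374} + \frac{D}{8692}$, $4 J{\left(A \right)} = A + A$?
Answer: $\frac{\sqrt{75047708266197814}}{7331702} \approx 37.365$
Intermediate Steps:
$U = -3504$ ($U = -9309 + 5805 = -3504$)
$D = -7842$ ($D = \frac{3}{4} \left(-10456\right) = -7842$)
$J{\left(A \right)} = \frac{A}{2}$ ($J{\left(A \right)} = \frac{A + A}{4} = \frac{2 A}{4} = \frac{A}{2}$)
$Q = \frac{999465}{7331702}$ ($Q = - \frac{3504}{-3374} - \frac{7842}{8692} = \left(-3504\right) \left(- \frac{1}{3374}\right) - \frac{3921}{4346} = \frac{1752}{1687} - \frac{3921}{4346} = \frac{999465}{7331702} \approx 0.13632$)
$x = 1396$ ($x = 37^{2} - \frac{1}{2} \left(-54\right) = 1369 - -27 = 1369 + 27 = 1396$)
$\sqrt{x + Q} = \sqrt{1396 + \frac{999465}{7331702}} = \sqrt{\frac{10236055457}{7331702}} = \frac{\sqrt{75047708266197814}}{7331702}$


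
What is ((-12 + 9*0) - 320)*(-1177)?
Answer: 390764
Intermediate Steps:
((-12 + 9*0) - 320)*(-1177) = ((-12 + 0) - 320)*(-1177) = (-12 - 320)*(-1177) = -332*(-1177) = 390764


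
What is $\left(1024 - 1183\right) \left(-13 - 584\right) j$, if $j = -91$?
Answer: $-8637993$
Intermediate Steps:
$\left(1024 - 1183\right) \left(-13 - 584\right) j = \left(1024 - 1183\right) \left(-13 - 584\right) \left(-91\right) = \left(-159\right) \left(-597\right) \left(-91\right) = 94923 \left(-91\right) = -8637993$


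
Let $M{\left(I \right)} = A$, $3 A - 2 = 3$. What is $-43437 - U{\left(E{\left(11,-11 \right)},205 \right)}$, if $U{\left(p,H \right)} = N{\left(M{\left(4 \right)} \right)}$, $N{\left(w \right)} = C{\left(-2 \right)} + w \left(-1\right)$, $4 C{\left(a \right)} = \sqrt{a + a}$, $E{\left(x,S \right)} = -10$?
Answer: $- \frac{130306}{3} - \frac{i}{2} \approx -43435.0 - 0.5 i$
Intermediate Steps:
$A = \frac{5}{3}$ ($A = \frac{2}{3} + \frac{1}{3} \cdot 3 = \frac{2}{3} + 1 = \frac{5}{3} \approx 1.6667$)
$C{\left(a \right)} = \frac{\sqrt{2} \sqrt{a}}{4}$ ($C{\left(a \right)} = \frac{\sqrt{a + a}}{4} = \frac{\sqrt{2 a}}{4} = \frac{\sqrt{2} \sqrt{a}}{4}$)
$M{\left(I \right)} = \frac{5}{3}$
$N{\left(w \right)} = \frac{i}{2} - w$ ($N{\left(w \right)} = \frac{\sqrt{2} \sqrt{-2}}{4} + w \left(-1\right) = \frac{\sqrt{2} i \sqrt{2}}{4} - w = \frac{i}{2} - w$)
$U{\left(p,H \right)} = - \frac{5}{3} + \frac{i}{2}$ ($U{\left(p,H \right)} = \frac{i}{2} - \frac{5}{3} = - \frac{5}{3} + \frac{i}{2}$)
$-43437 - U{\left(E{\left(11,-11 \right)},205 \right)} = -43437 - \left(- \frac{5}{3} + \frac{i}{2}\right) = -43437 + \left(\frac{5}{3} - \frac{i}{2}\right) = - \frac{130306}{3} - \frac{i}{2}$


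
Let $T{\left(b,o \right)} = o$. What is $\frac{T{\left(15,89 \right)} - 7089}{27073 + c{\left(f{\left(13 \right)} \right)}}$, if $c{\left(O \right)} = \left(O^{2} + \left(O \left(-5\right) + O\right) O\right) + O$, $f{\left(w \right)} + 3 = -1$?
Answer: $- \frac{7000}{27021} \approx -0.25906$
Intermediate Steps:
$f{\left(w \right)} = -4$ ($f{\left(w \right)} = -3 - 1 = -4$)
$c{\left(O \right)} = O - 3 O^{2}$ ($c{\left(O \right)} = \left(O^{2} + \left(- 5 O + O\right) O\right) + O = \left(O^{2} + - 4 O O\right) + O = \left(O^{2} - 4 O^{2}\right) + O = - 3 O^{2} + O = O - 3 O^{2}$)
$\frac{T{\left(15,89 \right)} - 7089}{27073 + c{\left(f{\left(13 \right)} \right)}} = \frac{89 - 7089}{27073 - 4 \left(1 - -12\right)} = - \frac{7000}{27073 - 4 \left(1 + 12\right)} = - \frac{7000}{27073 - 52} = - \frac{7000}{27021}$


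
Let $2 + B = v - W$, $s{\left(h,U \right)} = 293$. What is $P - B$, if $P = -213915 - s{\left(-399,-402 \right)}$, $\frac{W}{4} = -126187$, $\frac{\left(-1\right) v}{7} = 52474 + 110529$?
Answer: $422067$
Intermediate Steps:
$v = -1141021$ ($v = - 7 \left(52474 + 110529\right) = \left(-7\right) 163003 = -1141021$)
$W = -504748$ ($W = 4 \left(-126187\right) = -504748$)
$P = -214208$ ($P = -213915 - 293 = -214208$)
$B = -636275$ ($B = -2 - 636273 = -636275$)
$P - B = -214208 - -636275 = -214208 + 636275 = 422067$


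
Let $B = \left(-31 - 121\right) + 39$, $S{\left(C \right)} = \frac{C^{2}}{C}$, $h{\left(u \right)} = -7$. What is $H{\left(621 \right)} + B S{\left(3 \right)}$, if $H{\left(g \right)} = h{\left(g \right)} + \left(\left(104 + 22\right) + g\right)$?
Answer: $401$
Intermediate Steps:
$S{\left(C \right)} = C$
$B = -113$ ($B = -152 + 39 = -113$)
$H{\left(g \right)} = 119 + g$ ($H{\left(g \right)} = -7 + \left(\left(104 + 22\right) + g\right) = -7 + \left(126 + g\right) = 119 + g$)
$H{\left(621 \right)} + B S{\left(3 \right)} = \left(119 + 621\right) - 339 = 740 - 339 = 401$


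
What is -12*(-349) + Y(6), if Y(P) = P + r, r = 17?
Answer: 4211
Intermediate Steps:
Y(P) = 17 + P (Y(P) = P + 17 = 17 + P)
-12*(-349) + Y(6) = -12*(-349) + (17 + 6) = 4188 + 23 = 4211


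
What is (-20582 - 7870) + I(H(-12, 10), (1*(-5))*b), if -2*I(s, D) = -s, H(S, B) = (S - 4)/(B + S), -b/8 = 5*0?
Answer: -28448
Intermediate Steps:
b = 0 (b = -40*0 = -8*0 = 0)
H(S, B) = (-4 + S)/(B + S)
I(s, D) = s/2 (I(s, D) = -(-1)*s/2 = s/2)
(-20582 - 7870) + I(H(-12, 10), (1*(-5))*b) = (-20582 - 7870) + ((-4 - 12)/(10 - 12))/2 = -28452 + (-16/(-2))/2 = -28452 + (-½*(-16))/2 = -28452 + (½)*8 = -28452 + 4 = -28448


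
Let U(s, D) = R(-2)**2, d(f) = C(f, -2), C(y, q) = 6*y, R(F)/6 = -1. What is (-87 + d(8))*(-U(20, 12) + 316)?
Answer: -10920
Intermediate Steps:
R(F) = -6 (R(F) = 6*(-1) = -6)
d(f) = 6*f
U(s, D) = 36 (U(s, D) = (-6)**2 = 36)
(-87 + d(8))*(-U(20, 12) + 316) = (-87 + 6*8)*(-1*36 + 316) = (-87 + 48)*(-36 + 316) = -39*280 = -10920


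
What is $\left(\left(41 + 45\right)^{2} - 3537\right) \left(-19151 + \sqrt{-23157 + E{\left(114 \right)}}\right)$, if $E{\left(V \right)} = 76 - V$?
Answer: $-73903709 + 3859 i \sqrt{23195} \approx -7.3904 \cdot 10^{7} + 5.8772 \cdot 10^{5} i$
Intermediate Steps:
$\left(\left(41 + 45\right)^{2} - 3537\right) \left(-19151 + \sqrt{-23157 + E{\left(114 \right)}}\right) = \left(\left(41 + 45\right)^{2} - 3537\right) \left(-19151 + \sqrt{-23157 + \left(76 - 114\right)}\right) = \left(86^{2} - 3537\right) \left(-19151 + \sqrt{-23157 + \left(76 - 114\right)}\right) = \left(7396 - 3537\right) \left(-19151 + \sqrt{-23157 - 38}\right) = 3859 \left(-19151 + \sqrt{-23195}\right) = 3859 \left(-19151 + i \sqrt{23195}\right) = -73903709 + 3859 i \sqrt{23195}$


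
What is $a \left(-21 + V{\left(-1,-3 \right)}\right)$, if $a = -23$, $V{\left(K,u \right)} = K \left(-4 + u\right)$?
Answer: $322$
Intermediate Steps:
$a \left(-21 + V{\left(-1,-3 \right)}\right) = - 23 \left(-21 - \left(-4 - 3\right)\right) = - 23 \left(-21 - -7\right) = - 23 \left(-21 + 7\right) = \left(-23\right) \left(-14\right) = 322$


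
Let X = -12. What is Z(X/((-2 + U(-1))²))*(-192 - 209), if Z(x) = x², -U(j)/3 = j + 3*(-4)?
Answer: -57744/1874161 ≈ -0.030811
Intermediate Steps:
U(j) = 36 - 3*j (U(j) = -3*(j + 3*(-4)) = -3*(j - 12) = -3*(-12 + j) = 36 - 3*j)
Z(X/((-2 + U(-1))²))*(-192 - 209) = (-12/(-2 + (36 - 3*(-1)))²)²*(-192 - 209) = (-12/(-2 + (36 + 3))²)²*(-401) = (-12/(-2 + 39)²)²*(-401) = (-12/(37²))²*(-401) = (-12/1369)²*(-401) = (144/1874161)*(-401) = -57744/1874161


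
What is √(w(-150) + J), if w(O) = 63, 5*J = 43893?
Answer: 12*√1535/5 ≈ 94.030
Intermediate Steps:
J = 43893/5 (J = (⅕)*43893 = 43893/5 ≈ 8778.6)
√(w(-150) + J) = √(63 + 43893/5) = √(44208/5) = 12*√1535/5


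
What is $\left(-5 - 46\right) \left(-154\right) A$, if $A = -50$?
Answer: $-392700$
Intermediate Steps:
$\left(-5 - 46\right) \left(-154\right) A = \left(-5 - 46\right) \left(-154\right) \left(-50\right) = \left(-51\right) \left(-154\right) \left(-50\right) = 7854 \left(-50\right) = -392700$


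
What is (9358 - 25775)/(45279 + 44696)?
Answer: -16417/89975 ≈ -0.18246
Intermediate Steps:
(9358 - 25775)/(45279 + 44696) = -16417/89975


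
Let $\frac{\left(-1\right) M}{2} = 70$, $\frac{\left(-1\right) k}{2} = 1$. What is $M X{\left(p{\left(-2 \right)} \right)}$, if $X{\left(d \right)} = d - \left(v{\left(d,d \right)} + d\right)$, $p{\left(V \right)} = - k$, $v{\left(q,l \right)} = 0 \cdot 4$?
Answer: $0$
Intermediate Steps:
$k = -2$ ($k = \left(-2\right) 1 = -2$)
$M = -140$ ($M = \left(-2\right) 70 = -140$)
$v{\left(q,l \right)} = 0$
$p{\left(V \right)} = 2$ ($p{\left(V \right)} = \left(-1\right) \left(-2\right) = 2$)
$X{\left(d \right)} = 0$ ($X{\left(d \right)} = d - \left(0 + d\right) = d - d = 0$)
$M X{\left(p{\left(-2 \right)} \right)} = \left(-140\right) 0 = 0$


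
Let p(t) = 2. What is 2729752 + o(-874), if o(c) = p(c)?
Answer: 2729754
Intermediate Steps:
o(c) = 2
2729752 + o(-874) = 2729752 + 2 = 2729754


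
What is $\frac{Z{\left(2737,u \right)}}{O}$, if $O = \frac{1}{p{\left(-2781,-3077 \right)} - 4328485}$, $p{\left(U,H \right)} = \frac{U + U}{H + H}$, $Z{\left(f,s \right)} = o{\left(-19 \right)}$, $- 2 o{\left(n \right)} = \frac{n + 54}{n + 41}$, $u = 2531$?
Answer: $\frac{116539023685}{33847} \approx 3.4431 \cdot 10^{6}$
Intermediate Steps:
$o{\left(n \right)} = - \frac{54 + n}{2 \left(41 + n\right)}$ ($o{\left(n \right)} = - \frac{\left(n + 54\right) \frac{1}{n + 41}}{2} = - \frac{\left(54 + n\right) \frac{1}{41 + n}}{2} = - \frac{\frac{1}{41 + n} \left(54 + n\right)}{2} = - \frac{54 + n}{2 \left(41 + n\right)}$)
$Z{\left(f,s \right)} = - \frac{35}{44}$ ($Z{\left(f,s \right)} = \frac{-54 - -19}{2 \left(41 - 19\right)} = \frac{-54 + 19}{2 \cdot 22} = \frac{1}{2} \cdot \frac{1}{22} \left(-35\right) = - \frac{35}{44}$)
$p{\left(U,H \right)} = \frac{U}{H}$ ($p{\left(U,H \right)} = \frac{2 U}{2 H} = 2 U \frac{1}{2 H} = \frac{U}{H}$)
$O = - \frac{3077}{13318745564}$ ($O = \frac{1}{- \frac{2781}{-3077} - 4328485} = \frac{1}{\left(-2781\right) \left(- \frac{1}{3077}\right) - 4328485} = \frac{1}{\frac{2781}{3077} - 4328485} = \frac{1}{- \frac{13318745564}{3077}} = - \frac{3077}{13318745564} \approx -2.3103 \cdot 10^{-7}$)
$\frac{Z{\left(2737,u \right)}}{O} = - \frac{35}{44 \left(- \frac{3077}{13318745564}\right)} = \left(- \frac{35}{44}\right) \left(- \frac{13318745564}{3077}\right) = \frac{116539023685}{33847}$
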